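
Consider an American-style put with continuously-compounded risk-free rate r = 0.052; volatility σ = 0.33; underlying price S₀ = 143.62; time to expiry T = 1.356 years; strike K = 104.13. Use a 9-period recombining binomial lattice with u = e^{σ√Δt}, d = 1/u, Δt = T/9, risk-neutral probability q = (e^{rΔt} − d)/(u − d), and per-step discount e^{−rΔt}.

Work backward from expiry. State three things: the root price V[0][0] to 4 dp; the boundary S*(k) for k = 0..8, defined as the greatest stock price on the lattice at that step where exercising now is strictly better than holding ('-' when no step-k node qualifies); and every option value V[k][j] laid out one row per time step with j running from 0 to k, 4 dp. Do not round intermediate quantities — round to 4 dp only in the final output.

Δt=0.15067  u=1.13666  d=0.87977  q=0.49864  discount=0.99220
step 9 (expiry): payoffs max(K−S,0) = 58.7831 45.5422 28.4351 6.3329 0.0000 0.0000 0.0000 0.0000 0.0000 0.0000
step 8: (k=8,j=0): S=51.5439, (K−S)⁺=52.5861, hold=51.7735 ⇒ V=52.5861 exercise | (k=8,j=1): S=66.5942, (K−S)⁺=37.5358, hold=36.7231 ⇒ V=37.5358 exercise | (k=8,j=2): S=86.0391, (K−S)⁺=18.0909, hold=17.2782 ⇒ V=18.0909 exercise | (k=8,j=3): S=111.1618, (K−S)⁺=0.0000, hold=3.1503 ⇒ V=3.1503 continue | (k=8,j=4): S=143.6200, (K−S)⁺=0.0000, hold=0.0000 ⇒ V=0.0000 continue | (k=8,j=5): S=185.5557, (K−S)⁺=0.0000, hold=0.0000 ⇒ V=0.0000 continue | (k=8,j=6): S=239.7363, (K−S)⁺=0.0000, hold=0.0000 ⇒ V=0.0000 continue | (k=8,j=7): S=309.7371, (K−S)⁺=0.0000, hold=0.0000 ⇒ V=0.0000 continue | (k=8,j=8): S=400.1775, (K−S)⁺=0.0000, hold=0.0000 ⇒ V=0.0000 continue  boundary S*=86.0391
step 7: (k=7,j=0): S=58.5878, (K−S)⁺=45.5422, hold=44.7296 ⇒ V=45.5422 exercise | (k=7,j=1): S=75.6949, (K−S)⁺=28.4351, hold=27.6225 ⇒ V=28.4351 exercise | (k=7,j=2): S=97.7971, (K−S)⁺=6.3329, hold=10.5579 ⇒ V=10.5579 continue | (k=7,j=3): S=126.3529, (K−S)⁺=0.0000, hold=1.5671 ⇒ V=1.5671 continue | (k=7,j=4): S=163.2468, (K−S)⁺=0.0000, hold=0.0000 ⇒ V=0.0000 continue | (k=7,j=5): S=210.9134, (K−S)⁺=0.0000, hold=0.0000 ⇒ V=0.0000 continue | (k=7,j=6): S=272.4981, (K−S)⁺=0.0000, hold=0.0000 ⇒ V=0.0000 continue | (k=7,j=7): S=352.0651, (K−S)⁺=0.0000, hold=0.0000 ⇒ V=0.0000 continue  boundary S*=75.6949
step 6: (k=6,j=0): S=66.5942, (K−S)⁺=37.5358, hold=36.7231 ⇒ V=37.5358 exercise | (k=6,j=1): S=86.0391, (K−S)⁺=18.0909, hold=19.3685 ⇒ V=19.3685 continue | (k=6,j=2): S=111.1618, (K−S)⁺=0.0000, hold=6.0273 ⇒ V=6.0273 continue | (k=6,j=3): S=143.6200, (K−S)⁺=0.0000, hold=0.7796 ⇒ V=0.7796 continue | (k=6,j=4): S=185.5557, (K−S)⁺=0.0000, hold=0.0000 ⇒ V=0.0000 continue | (k=6,j=5): S=239.7363, (K−S)⁺=0.0000, hold=0.0000 ⇒ V=0.0000 continue | (k=6,j=6): S=309.7371, (K−S)⁺=0.0000, hold=0.0000 ⇒ V=0.0000 continue  boundary S*=66.5942
step 5: (k=5,j=0): S=75.6949, (K−S)⁺=28.4351, hold=28.2546 ⇒ V=28.4351 exercise | (k=5,j=1): S=97.7971, (K−S)⁺=6.3329, hold=12.6168 ⇒ V=12.6168 continue | (k=5,j=2): S=126.3529, (K−S)⁺=0.0000, hold=3.3840 ⇒ V=3.3840 continue | (k=5,j=3): S=163.2468, (K−S)⁺=0.0000, hold=0.3878 ⇒ V=0.3878 continue | (k=5,j=4): S=210.9134, (K−S)⁺=0.0000, hold=0.0000 ⇒ V=0.0000 continue | (k=5,j=5): S=272.4981, (K−S)⁺=0.0000, hold=0.0000 ⇒ V=0.0000 continue  boundary S*=75.6949
step 4: (k=4,j=0): S=86.0391, (K−S)⁺=18.0909, hold=20.3872 ⇒ V=20.3872 continue | (k=4,j=1): S=111.1618, (K−S)⁺=0.0000, hold=7.9504 ⇒ V=7.9504 continue | (k=4,j=2): S=143.6200, (K−S)⁺=0.0000, hold=1.8752 ⇒ V=1.8752 continue | (k=4,j=3): S=185.5557, (K−S)⁺=0.0000, hold=0.1929 ⇒ V=0.1929 continue | (k=4,j=4): S=239.7363, (K−S)⁺=0.0000, hold=0.0000 ⇒ V=0.0000 continue  boundary S*=-
step 3: (k=3,j=0): S=97.7971, (K−S)⁺=6.3329, hold=14.0750 ⇒ V=14.0750 continue | (k=3,j=1): S=126.3529, (K−S)⁺=0.0000, hold=4.8827 ⇒ V=4.8827 continue | (k=3,j=2): S=163.2468, (K−S)⁺=0.0000, hold=1.0283 ⇒ V=1.0283 continue | (k=3,j=3): S=210.9134, (K−S)⁺=0.0000, hold=0.0960 ⇒ V=0.0960 continue  boundary S*=-
step 2: (k=2,j=0): S=111.1618, (K−S)⁺=0.0000, hold=9.4173 ⇒ V=9.4173 continue | (k=2,j=1): S=143.6200, (K−S)⁺=0.0000, hold=2.9376 ⇒ V=2.9376 continue | (k=2,j=2): S=185.5557, (K−S)⁺=0.0000, hold=0.5590 ⇒ V=0.5590 continue  boundary S*=-
step 1: (k=1,j=0): S=126.3529, (K−S)⁺=0.0000, hold=6.1380 ⇒ V=6.1380 continue | (k=1,j=1): S=163.2468, (K−S)⁺=0.0000, hold=1.7379 ⇒ V=1.7379 continue  boundary S*=-
step 0: (k=0,j=0): S=143.6200, (K−S)⁺=0.0000, hold=3.9131 ⇒ V=3.9131 continue  boundary S*=-

price = 3.9131
boundary = - - - - - 75.6949 66.5942 75.6949 86.0391
tree:
3.9131
6.1380 1.7379
9.4173 2.9376 0.5590
14.0750 4.8827 1.0283 0.0960
20.3872 7.9504 1.8752 0.1929 0.0000
28.4351 12.6168 3.3840 0.3878 0.0000 0.0000
37.5358 19.3685 6.0273 0.7796 0.0000 0.0000 0.0000
45.5422 28.4351 10.5579 1.5671 0.0000 0.0000 0.0000 0.0000
52.5861 37.5358 18.0909 3.1503 0.0000 0.0000 0.0000 0.0000 0.0000
58.7831 45.5422 28.4351 6.3329 0.0000 0.0000 0.0000 0.0000 0.0000 0.0000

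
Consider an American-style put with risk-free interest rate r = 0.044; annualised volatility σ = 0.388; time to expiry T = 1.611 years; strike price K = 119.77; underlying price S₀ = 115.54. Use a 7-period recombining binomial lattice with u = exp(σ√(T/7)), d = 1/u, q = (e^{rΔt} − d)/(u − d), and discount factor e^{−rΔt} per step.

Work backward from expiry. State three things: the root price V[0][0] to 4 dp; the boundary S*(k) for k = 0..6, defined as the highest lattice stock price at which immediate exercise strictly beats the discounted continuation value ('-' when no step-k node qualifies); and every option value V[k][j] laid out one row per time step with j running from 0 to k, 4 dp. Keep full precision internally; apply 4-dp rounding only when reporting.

Δt=0.23014, u=1.20459, d=0.83016, q=0.48078, disc=e^(-rΔt)=0.98992
k=7 terminal: V=max(K-S,0) → 88.3745 74.2143 53.6674 23.8532 0.0000 0.0000 0.0000 0.0000
k=6: j=0 S=37.8186 intr=81.9514 cont=80.7447 V=81.9514[EX]; j=1 S=54.8758 intr=64.8942 cont=63.6875 V=64.8942[EX]; j=2 S=79.6263 intr=40.1437 cont=38.9370 V=40.1437[EX]; j=3 S=115.5400 intr=4.2300 cont=12.2602 V=12.2602[hold]; j=4 S=167.6517 intr=0.0000 cont=0.0000 V=0.0000[hold]; j=5 S=243.2673 intr=0.0000 cont=0.0000 V=0.0000[hold]; j=6 S=352.9876 intr=0.0000 cont=0.0000 V=0.0000[hold]  S*(6)=79.6263
k=5: j=0 S=45.5557 intr=74.2143 cont=73.0076 V=74.2143[EX]; j=1 S=66.1026 intr=53.6674 cont=52.4607 V=53.6674[EX]; j=2 S=95.9168 intr=23.8532 cont=26.4684 V=26.4684[hold]; j=3 S=139.1779 intr=0.0000 cont=6.3016 V=6.3016[hold]; j=4 S=201.9510 intr=0.0000 cont=0.0000 V=0.0000[hold]; j=5 S=293.0364 intr=0.0000 cont=0.0000 V=0.0000[hold]  S*(5)=66.1026
k=4: j=0 S=54.8758 intr=64.8942 cont=63.6875 V=64.8942[EX]; j=1 S=79.6263 intr=40.1437 cont=40.1816 V=40.1816[hold]; j=2 S=115.5400 intr=4.2300 cont=16.6036 V=16.6036[hold]; j=3 S=167.6517 intr=0.0000 cont=3.2389 V=3.2389[hold]; j=4 S=243.2673 intr=0.0000 cont=0.0000 V=0.0000[hold]  S*(4)=54.8758
k=3: j=0 S=66.1026 intr=53.6674 cont=52.4787 V=53.6674[EX]; j=1 S=95.9168 intr=23.8532 cont=28.5551 V=28.5551[hold]; j=2 S=139.1779 intr=0.0000 cont=10.0756 V=10.0756[hold]; j=3 S=201.9510 intr=0.0000 cont=1.6648 V=1.6648[hold]  S*(3)=66.1026
k=2: j=0 S=79.6263 intr=40.1437 cont=41.1748 V=41.1748[hold]; j=1 S=115.5400 intr=4.2300 cont=19.4723 V=19.4723[hold]; j=2 S=167.6517 intr=0.0000 cont=5.9710 V=5.9710[hold]  S*(2)=-
k=1: j=0 S=95.9168 intr=23.8532 cont=30.4309 V=30.4309[hold]; j=1 S=139.1779 intr=0.0000 cont=12.8503 V=12.8503[hold]  S*(1)=-
k=0: j=0 S=115.5400 intr=4.2300 cont=21.7570 V=21.7570[hold]  S*(0)=-

price = 21.7570
boundary = - - - 66.1026 54.8758 66.1026 79.6263
tree:
21.7570
30.4309 12.8503
41.1748 19.4723 5.9710
53.6674 28.5551 10.0756 1.6648
64.8942 40.1816 16.6036 3.2389 0.0000
74.2143 53.6674 26.4684 6.3016 0.0000 0.0000
81.9514 64.8942 40.1437 12.2602 0.0000 0.0000 0.0000
88.3745 74.2143 53.6674 23.8532 0.0000 0.0000 0.0000 0.0000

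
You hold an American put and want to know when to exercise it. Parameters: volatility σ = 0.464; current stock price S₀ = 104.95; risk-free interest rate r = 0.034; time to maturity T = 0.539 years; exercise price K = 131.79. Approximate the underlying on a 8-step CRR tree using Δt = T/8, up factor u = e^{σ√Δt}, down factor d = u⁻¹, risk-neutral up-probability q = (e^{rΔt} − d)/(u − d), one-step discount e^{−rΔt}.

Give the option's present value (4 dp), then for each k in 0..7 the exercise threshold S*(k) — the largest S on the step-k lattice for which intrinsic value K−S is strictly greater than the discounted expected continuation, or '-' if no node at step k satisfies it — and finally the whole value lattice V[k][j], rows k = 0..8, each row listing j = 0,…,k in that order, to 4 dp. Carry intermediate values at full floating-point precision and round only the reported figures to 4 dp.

Δt=0.06738  u=1.12799  d=0.88653  q=0.47942  discount=0.99771
step 8 (expiry): payoffs max(K−S,0) = 91.7463 80.8398 66.9626 49.3059 26.8400 0.0000 0.0000 0.0000 0.0000
step 7: (k=7,j=0): S=45.1690, (K−S)⁺=86.6210, hold=86.3195 ⇒ V=86.6210 exercise | (k=7,j=1): S=57.4715, (K−S)⁺=74.3185, hold=74.0170 ⇒ V=74.3185 exercise | (k=7,j=2): S=73.1247, (K−S)⁺=58.6653, hold=58.3637 ⇒ V=58.6653 exercise | (k=7,j=3): S=93.0414, (K−S)⁺=38.7486, hold=38.4470 ⇒ V=38.7486 exercise | (k=7,j=4): S=118.3828, (K−S)⁺=13.4072, hold=13.9403 ⇒ V=13.9403 continue | (k=7,j=5): S=150.6262, (K−S)⁺=0.0000, hold=0.0000 ⇒ V=0.0000 continue | (k=7,j=6): S=191.6516, (K−S)⁺=0.0000, hold=0.0000 ⇒ V=0.0000 continue | (k=7,j=7): S=243.8510, (K−S)⁺=0.0000, hold=0.0000 ⇒ V=0.0000 continue  boundary S*=93.0414
step 6: (k=6,j=0): S=50.9502, (K−S)⁺=80.8398, hold=80.5382 ⇒ V=80.8398 exercise | (k=6,j=1): S=64.8274, (K−S)⁺=66.9626, hold=66.6611 ⇒ V=66.9626 exercise | (k=6,j=2): S=82.4841, (K−S)⁺=49.3059, hold=49.0043 ⇒ V=49.3059 exercise | (k=6,j=3): S=104.9500, (K−S)⁺=26.8400, hold=26.7934 ⇒ V=26.8400 exercise | (k=6,j=4): S=133.5348, (K−S)⁺=0.0000, hold=7.2404 ⇒ V=7.2404 continue | (k=6,j=5): S=169.9051, (K−S)⁺=0.0000, hold=0.0000 ⇒ V=0.0000 continue | (k=6,j=6): S=216.1815, (K−S)⁺=0.0000, hold=0.0000 ⇒ V=0.0000 continue  boundary S*=104.9500
step 5: (k=5,j=0): S=57.4715, (K−S)⁺=74.3185, hold=74.0170 ⇒ V=74.3185 exercise | (k=5,j=1): S=73.1247, (K−S)⁺=58.6653, hold=58.3637 ⇒ V=58.6653 exercise | (k=5,j=2): S=93.0414, (K−S)⁺=38.7486, hold=38.4470 ⇒ V=38.7486 exercise | (k=5,j=3): S=118.3828, (K−S)⁺=13.4072, hold=17.4035 ⇒ V=17.4035 continue | (k=5,j=4): S=150.6262, (K−S)⁺=0.0000, hold=3.7605 ⇒ V=3.7605 continue | (k=5,j=5): S=191.6516, (K−S)⁺=0.0000, hold=0.0000 ⇒ V=0.0000 continue  boundary S*=93.0414
step 4: (k=4,j=0): S=64.8274, (K−S)⁺=66.9626, hold=66.6611 ⇒ V=66.9626 exercise | (k=4,j=1): S=82.4841, (K−S)⁺=49.3059, hold=49.0043 ⇒ V=49.3059 exercise | (k=4,j=2): S=104.9500, (K−S)⁺=26.8400, hold=28.4500 ⇒ V=28.4500 continue | (k=4,j=3): S=133.5348, (K−S)⁺=0.0000, hold=10.8379 ⇒ V=10.8379 continue | (k=4,j=4): S=169.9051, (K−S)⁺=0.0000, hold=1.9532 ⇒ V=1.9532 continue  boundary S*=82.4841
step 3: (k=3,j=0): S=73.1247, (K−S)⁺=58.6653, hold=58.3637 ⇒ V=58.6653 exercise | (k=3,j=1): S=93.0414, (K−S)⁺=38.7486, hold=39.2171 ⇒ V=39.2171 continue | (k=3,j=2): S=118.3828, (K−S)⁺=13.4072, hold=19.9605 ⇒ V=19.9605 continue | (k=3,j=3): S=150.6262, (K−S)⁺=0.0000, hold=6.5633 ⇒ V=6.5633 continue  boundary S*=73.1247
step 2: (k=2,j=0): S=82.4841, (K−S)⁺=49.3059, hold=49.2284 ⇒ V=49.3059 exercise | (k=2,j=1): S=104.9500, (K−S)⁺=26.8400, hold=29.9164 ⇒ V=29.9164 continue | (k=2,j=2): S=133.5348, (K−S)⁺=0.0000, hold=13.5066 ⇒ V=13.5066 continue  boundary S*=82.4841
step 1: (k=1,j=0): S=93.0414, (K−S)⁺=38.7486, hold=39.9185 ⇒ V=39.9185 continue | (k=1,j=1): S=118.3828, (K−S)⁺=13.4072, hold=21.9987 ⇒ V=21.9987 continue  boundary S*=-
step 0: (k=0,j=0): S=104.9500, (K−S)⁺=26.8400, hold=31.2557 ⇒ V=31.2557 continue  boundary S*=-

price = 31.2557
boundary = - - 82.4841 73.1247 82.4841 93.0414 104.9500 93.0414
tree:
31.2557
39.9185 21.9987
49.3059 29.9164 13.5066
58.6653 39.2171 19.9605 6.5633
66.9626 49.3059 28.4500 10.8379 1.9532
74.3185 58.6653 38.7486 17.4035 3.7605 0.0000
80.8398 66.9626 49.3059 26.8400 7.2404 0.0000 0.0000
86.6210 74.3185 58.6653 38.7486 13.9403 0.0000 0.0000 0.0000
91.7463 80.8398 66.9626 49.3059 26.8400 0.0000 0.0000 0.0000 0.0000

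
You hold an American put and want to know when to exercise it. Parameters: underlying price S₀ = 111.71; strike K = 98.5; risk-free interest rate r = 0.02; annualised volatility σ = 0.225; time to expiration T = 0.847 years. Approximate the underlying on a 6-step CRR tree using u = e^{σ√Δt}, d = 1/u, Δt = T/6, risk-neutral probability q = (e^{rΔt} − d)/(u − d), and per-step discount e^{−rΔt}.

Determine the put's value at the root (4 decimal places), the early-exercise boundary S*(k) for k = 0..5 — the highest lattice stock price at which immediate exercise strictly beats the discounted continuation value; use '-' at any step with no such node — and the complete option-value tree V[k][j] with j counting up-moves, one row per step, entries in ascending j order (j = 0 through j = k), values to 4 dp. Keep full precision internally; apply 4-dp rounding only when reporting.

Δt=0.14117, u=1.08821, d=0.91894, q=0.49558, disc=e^(-rΔt)=0.99718
k=6 terminal: V=max(K-S,0) → 31.2322 18.8409 4.1670 0.0000 0.0000 0.0000 0.0000
k=5: j=0 S=73.2018 intr=25.2982 cont=25.0205 V=25.2982[EX]; j=1 S=86.6862 intr=11.8138 cont=11.5361 V=11.8138[EX]; j=2 S=102.6545 intr=0.0000 cont=2.0960 V=2.0960[hold]; j=3 S=121.5643 intr=0.0000 cont=0.0000 V=0.0000[hold]; j=4 S=143.9575 intr=0.0000 cont=0.0000 V=0.0000[hold]; j=5 S=170.4757 intr=0.0000 cont=0.0000 V=0.0000[hold]  S*(5)=86.6862
k=4: j=0 S=79.6591 intr=18.8409 cont=18.5631 V=18.8409[EX]; j=1 S=94.3330 intr=4.1670 cont=6.9781 V=6.9781[hold]; j=2 S=111.7100 intr=0.0000 cont=1.0543 V=1.0543[hold]; j=3 S=132.2879 intr=0.0000 cont=0.0000 V=0.0000[hold]; j=4 S=156.6565 intr=0.0000 cont=0.0000 V=0.0000[hold]  S*(4)=79.6591
k=3: j=0 S=86.6862 intr=11.8138 cont=12.9254 V=12.9254[hold]; j=1 S=102.6545 intr=0.0000 cont=4.0310 V=4.0310[hold]; j=2 S=121.5643 intr=0.0000 cont=0.5303 V=0.5303[hold]; j=3 S=143.9575 intr=0.0000 cont=0.0000 V=0.0000[hold]  S*(3)=-
k=2: j=0 S=94.3330 intr=4.1670 cont=8.4935 V=8.4935[hold]; j=1 S=111.7100 intr=0.0000 cont=2.2896 V=2.2896[hold]; j=2 S=132.2879 intr=0.0000 cont=0.2667 V=0.2667[hold]  S*(2)=-
k=1: j=0 S=102.6545 intr=0.0000 cont=5.4037 V=5.4037[hold]; j=1 S=121.5643 intr=0.0000 cont=1.2835 V=1.2835[hold]  S*(1)=-
k=0: j=0 S=111.7100 intr=0.0000 cont=3.3523 V=3.3523[hold]  S*(0)=-

price = 3.3523
boundary = - - - - 79.6591 86.6862
tree:
3.3523
5.4037 1.2835
8.4935 2.2896 0.2667
12.9254 4.0310 0.5303 0.0000
18.8409 6.9781 1.0543 0.0000 0.0000
25.2982 11.8138 2.0960 0.0000 0.0000 0.0000
31.2322 18.8409 4.1670 0.0000 0.0000 0.0000 0.0000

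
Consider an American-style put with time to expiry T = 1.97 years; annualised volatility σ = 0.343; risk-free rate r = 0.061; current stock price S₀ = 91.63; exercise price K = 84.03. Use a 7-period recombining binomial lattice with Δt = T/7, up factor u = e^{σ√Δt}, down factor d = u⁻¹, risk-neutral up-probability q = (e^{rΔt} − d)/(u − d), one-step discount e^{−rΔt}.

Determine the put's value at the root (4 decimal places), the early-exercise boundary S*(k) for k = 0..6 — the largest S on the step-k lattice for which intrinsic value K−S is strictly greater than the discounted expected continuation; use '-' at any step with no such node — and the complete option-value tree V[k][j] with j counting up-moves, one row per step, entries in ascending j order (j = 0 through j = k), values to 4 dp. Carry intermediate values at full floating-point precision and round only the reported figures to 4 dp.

price = 9.8265
boundary = - - - 53.0840 44.2526 53.0840 63.6779
tree:
9.8265
14.8771 5.1542
21.8452 8.4763 2.0358
30.9460 13.5689 3.7158 0.4391
39.7774 20.9775 6.6860 0.8970 0.0000
47.1395 30.9460 11.8103 1.8321 0.0000 0.0000
53.2768 39.7774 20.3521 3.7423 0.0000 0.0000 0.0000
58.3931 47.1395 30.9460 7.6441 0.0000 0.0000 0.0000 0.0000

Δt=0.28143  u=1.19957  d=0.83363  q=0.50195  discount=0.98298
step 7 (expiry): payoffs max(K−S,0) = 58.3931 47.1395 30.9460 7.6441 0.0000 0.0000 0.0000 0.0000
step 6: (k=6,j=0): S=30.7532, (K−S)⁺=53.2768, hold=51.8466 ⇒ V=53.2768 exercise | (k=6,j=1): S=44.2526, (K−S)⁺=39.7774, hold=38.3471 ⇒ V=39.7774 exercise | (k=6,j=2): S=63.6779, (K−S)⁺=20.3521, hold=18.9219 ⇒ V=20.3521 exercise | (k=6,j=3): S=91.6300, (K−S)⁺=0.0000, hold=3.7423 ⇒ V=3.7423 continue | (k=6,j=4): S=131.8521, (K−S)⁺=0.0000, hold=0.0000 ⇒ V=0.0000 continue | (k=6,j=5): S=189.7301, (K−S)⁺=0.0000, hold=0.0000 ⇒ V=0.0000 continue | (k=6,j=6): S=273.0144, (K−S)⁺=0.0000, hold=0.0000 ⇒ V=0.0000 continue  boundary S*=63.6779
step 5: (k=5,j=0): S=36.8905, (K−S)⁺=47.1395, hold=45.7093 ⇒ V=47.1395 exercise | (k=5,j=1): S=53.0840, (K−S)⁺=30.9460, hold=29.5157 ⇒ V=30.9460 exercise | (k=5,j=2): S=76.3859, (K−S)⁺=7.6441, hold=11.8103 ⇒ V=11.8103 continue | (k=5,j=3): S=109.9164, (K−S)⁺=0.0000, hold=1.8321 ⇒ V=1.8321 continue | (k=5,j=4): S=158.1654, (K−S)⁺=0.0000, hold=0.0000 ⇒ V=0.0000 continue | (k=5,j=5): S=227.5940, (K−S)⁺=0.0000, hold=0.0000 ⇒ V=0.0000 continue  boundary S*=53.0840
step 4: (k=4,j=0): S=44.2526, (K−S)⁺=39.7774, hold=38.3471 ⇒ V=39.7774 exercise | (k=4,j=1): S=63.6779, (K−S)⁺=20.3521, hold=20.9775 ⇒ V=20.9775 continue | (k=4,j=2): S=91.6300, (K−S)⁺=0.0000, hold=6.6860 ⇒ V=6.6860 continue | (k=4,j=3): S=131.8521, (K−S)⁺=0.0000, hold=0.8970 ⇒ V=0.8970 continue | (k=4,j=4): S=189.7301, (K−S)⁺=0.0000, hold=0.0000 ⇒ V=0.0000 continue  boundary S*=44.2526
step 3: (k=3,j=0): S=53.0840, (K−S)⁺=30.9460, hold=29.8243 ⇒ V=30.9460 exercise | (k=3,j=1): S=76.3859, (K−S)⁺=7.6441, hold=13.5689 ⇒ V=13.5689 continue | (k=3,j=2): S=109.9164, (K−S)⁺=0.0000, hold=3.7158 ⇒ V=3.7158 continue | (k=3,j=3): S=158.1654, (K−S)⁺=0.0000, hold=0.4391 ⇒ V=0.4391 continue  boundary S*=53.0840
step 2: (k=2,j=0): S=63.6779, (K−S)⁺=20.3521, hold=21.8452 ⇒ V=21.8452 continue | (k=2,j=1): S=91.6300, (K−S)⁺=0.0000, hold=8.4763 ⇒ V=8.4763 continue | (k=2,j=2): S=131.8521, (K−S)⁺=0.0000, hold=2.0358 ⇒ V=2.0358 continue  boundary S*=-
step 1: (k=1,j=0): S=76.3859, (K−S)⁺=7.6441, hold=14.8771 ⇒ V=14.8771 continue | (k=1,j=1): S=109.9164, (K−S)⁺=0.0000, hold=5.1542 ⇒ V=5.1542 continue  boundary S*=-
step 0: (k=0,j=0): S=91.6300, (K−S)⁺=0.0000, hold=9.8265 ⇒ V=9.8265 continue  boundary S*=-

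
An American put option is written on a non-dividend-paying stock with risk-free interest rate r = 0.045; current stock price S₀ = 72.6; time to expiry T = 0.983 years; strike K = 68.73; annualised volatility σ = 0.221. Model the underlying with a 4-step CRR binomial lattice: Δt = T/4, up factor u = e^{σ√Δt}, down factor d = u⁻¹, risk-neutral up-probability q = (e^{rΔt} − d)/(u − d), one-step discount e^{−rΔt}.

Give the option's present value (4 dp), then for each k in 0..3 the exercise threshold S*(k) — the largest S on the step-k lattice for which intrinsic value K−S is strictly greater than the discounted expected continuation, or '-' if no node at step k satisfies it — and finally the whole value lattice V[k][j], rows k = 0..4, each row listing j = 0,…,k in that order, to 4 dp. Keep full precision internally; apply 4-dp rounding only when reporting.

price = 3.4450
boundary = - - 58.3145 52.2633
tree:
3.4450
6.1088 1.0915
10.4155 2.3152 0.0000
16.4667 4.9106 0.0000 0.0000
21.8900 10.4155 0.0000 0.0000 0.0000

Δt=0.24575, u=1.11578, d=0.89623, q=0.52329, disc=e^(-rΔt)=0.98900
k=4 terminal: V=max(K-S,0) → 21.8900 10.4155 0.0000 0.0000 0.0000
k=3: j=0 S=52.2633 intr=16.4667 cont=15.7108 V=16.4667[EX]; j=1 S=65.0664 intr=3.6636 cont=4.9106 V=4.9106[hold]; j=2 S=81.0059 intr=0.0000 cont=0.0000 V=0.0000[hold]; j=3 S=100.8501 intr=0.0000 cont=0.0000 V=0.0000[hold]  S*(3)=52.2633
k=2: j=0 S=58.3145 intr=10.4155 cont=10.3049 V=10.4155[EX]; j=1 S=72.6000 intr=0.0000 cont=2.3152 V=2.3152[hold]; j=2 S=90.3850 intr=0.0000 cont=0.0000 V=0.0000[hold]  S*(2)=58.3145
k=1: j=0 S=65.0664 intr=3.6636 cont=6.1088 V=6.1088[hold]; j=1 S=81.0059 intr=0.0000 cont=1.0915 V=1.0915[hold]  S*(1)=-
k=0: j=0 S=72.6000 intr=0.0000 cont=3.4450 V=3.4450[hold]  S*(0)=-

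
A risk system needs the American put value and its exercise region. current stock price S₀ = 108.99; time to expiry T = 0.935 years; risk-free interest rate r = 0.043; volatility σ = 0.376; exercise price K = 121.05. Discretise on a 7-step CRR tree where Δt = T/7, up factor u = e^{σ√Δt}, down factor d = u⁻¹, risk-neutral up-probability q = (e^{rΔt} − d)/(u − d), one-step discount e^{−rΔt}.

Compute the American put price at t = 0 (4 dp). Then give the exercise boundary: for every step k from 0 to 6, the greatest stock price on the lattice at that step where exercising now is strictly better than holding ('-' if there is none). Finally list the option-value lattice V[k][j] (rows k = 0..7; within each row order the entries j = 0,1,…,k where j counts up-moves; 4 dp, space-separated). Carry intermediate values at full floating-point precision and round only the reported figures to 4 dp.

price = 20.7572
boundary = - - - 72.1683 82.7993 94.9963 82.7993
tree:
20.7572
28.7190 12.6024
38.2810 18.9699 6.0332
48.8817 27.5492 10.1423 1.7691
58.1477 38.2507 16.5841 3.4656 0.0000
66.2240 48.8817 26.0537 6.7890 0.0000 0.0000
73.2634 58.1477 38.2507 13.2996 0.0000 0.0000 0.0000
79.3989 66.2240 48.8817 26.0537 0.0000 0.0000 0.0000 0.0000

Δt=0.13357, u=1.14731, d=0.87161, q=0.48659, disc=e^(-rΔt)=0.99427
k=7 terminal: V=max(K-S,0) → 79.3989 66.2240 48.8817 26.0537 0.0000 0.0000 0.0000 0.0000
k=6: j=0 S=47.7866 intr=73.2634 cont=72.5701 V=73.2634[EX]; j=1 S=62.9023 intr=58.1477 cont=57.4544 V=58.1477[EX]; j=2 S=82.7993 intr=38.2507 cont=37.5574 V=38.2507[EX]; j=3 S=108.9900 intr=12.0600 cont=13.2996 V=13.2996[hold]; j=4 S=143.4652 intr=0.0000 cont=0.0000 V=0.0000[hold]; j=5 S=188.8455 intr=0.0000 cont=0.0000 V=0.0000[hold]; j=6 S=248.5803 intr=0.0000 cont=0.0000 V=0.0000[hold]  S*(6)=82.7993
k=5: j=0 S=54.8260 intr=66.2240 cont=65.5307 V=66.2240[EX]; j=1 S=72.1683 intr=48.8817 cont=48.1884 V=48.8817[EX]; j=2 S=94.9963 intr=26.0537 cont=25.9602 V=26.0537[EX]; j=3 S=125.0451 intr=0.0000 cont=6.7890 V=6.7890[hold]; j=4 S=164.5988 intr=0.0000 cont=0.0000 V=0.0000[hold]; j=5 S=216.6640 intr=0.0000 cont=0.0000 V=0.0000[hold]  S*(5)=94.9963
k=4: j=0 S=62.9023 intr=58.1477 cont=57.4544 V=58.1477[EX]; j=1 S=82.7993 intr=38.2507 cont=37.5574 V=38.2507[EX]; j=2 S=108.9900 intr=12.0600 cont=16.5841 V=16.5841[hold]; j=3 S=143.4652 intr=0.0000 cont=3.4656 V=3.4656[hold]; j=4 S=188.8455 intr=0.0000 cont=0.0000 V=0.0000[hold]  S*(4)=82.7993
k=3: j=0 S=72.1683 intr=48.8817 cont=48.1884 V=48.8817[EX]; j=1 S=94.9963 intr=26.0537 cont=27.5492 V=27.5492[hold]; j=2 S=125.0451 intr=0.0000 cont=10.1423 V=10.1423[hold]; j=3 S=164.5988 intr=0.0000 cont=1.7691 V=1.7691[hold]  S*(3)=72.1683
k=2: j=0 S=82.7993 intr=38.2507 cont=38.2810 V=38.2810[hold]; j=1 S=108.9900 intr=12.0600 cont=18.9699 V=18.9699[hold]; j=2 S=143.4652 intr=0.0000 cont=6.0332 V=6.0332[hold]  S*(2)=-
k=1: j=0 S=94.9963 intr=26.0537 cont=28.7190 V=28.7190[hold]; j=1 S=125.0451 intr=0.0000 cont=12.6024 V=12.6024[hold]  S*(1)=-
k=0: j=0 S=108.9900 intr=12.0600 cont=20.7572 V=20.7572[hold]  S*(0)=-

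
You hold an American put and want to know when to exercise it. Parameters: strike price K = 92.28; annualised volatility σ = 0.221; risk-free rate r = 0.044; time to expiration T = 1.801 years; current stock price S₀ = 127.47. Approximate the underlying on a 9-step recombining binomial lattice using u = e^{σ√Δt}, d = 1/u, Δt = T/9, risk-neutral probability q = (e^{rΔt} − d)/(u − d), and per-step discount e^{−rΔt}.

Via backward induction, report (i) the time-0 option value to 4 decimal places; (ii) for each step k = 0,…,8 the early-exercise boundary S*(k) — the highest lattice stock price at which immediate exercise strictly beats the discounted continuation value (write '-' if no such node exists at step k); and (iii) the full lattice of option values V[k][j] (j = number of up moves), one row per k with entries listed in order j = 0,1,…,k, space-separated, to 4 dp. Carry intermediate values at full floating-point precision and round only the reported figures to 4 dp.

Δt=0.20011  u=1.10391  d=0.90587  q=0.51996  discount=0.99123
step 9 (expiry): payoffs max(K−S,0) = 39.9209 28.4739 14.5242 0.0000 0.0000 0.0000 0.0000 0.0000 0.0000 0.0000
step 8: (k=8,j=0): S=57.7999, (K−S)⁺=34.4801, hold=33.6711 ⇒ V=34.4801 exercise | (k=8,j=1): S=70.4365, (K−S)⁺=21.8435, hold=21.0346 ⇒ V=21.8435 exercise | (k=8,j=2): S=85.8357, (K−S)⁺=6.4443, hold=6.9111 ⇒ V=6.9111 continue | (k=8,j=3): S=104.6015, (K−S)⁺=0.0000, hold=0.0000 ⇒ V=0.0000 continue | (k=8,j=4): S=127.4700, (K−S)⁺=0.0000, hold=0.0000 ⇒ V=0.0000 continue | (k=8,j=5): S=155.3381, (K−S)⁺=0.0000, hold=0.0000 ⇒ V=0.0000 continue | (k=8,j=6): S=189.2990, (K−S)⁺=0.0000, hold=0.0000 ⇒ V=0.0000 continue | (k=8,j=7): S=230.6845, (K−S)⁺=0.0000, hold=0.0000 ⇒ V=0.0000 continue | (k=8,j=8): S=281.1179, (K−S)⁺=0.0000, hold=0.0000 ⇒ V=0.0000 continue  boundary S*=70.4365
step 7: (k=7,j=0): S=63.8061, (K−S)⁺=28.4739, hold=27.6649 ⇒ V=28.4739 exercise | (k=7,j=1): S=77.7558, (K−S)⁺=14.5242, hold=13.9558 ⇒ V=14.5242 exercise | (k=7,j=2): S=94.7551, (K−S)⁺=0.0000, hold=3.2885 ⇒ V=3.2885 continue | (k=7,j=3): S=115.4710, (K−S)⁺=0.0000, hold=0.0000 ⇒ V=0.0000 continue | (k=7,j=4): S=140.7159, (K−S)⁺=0.0000, hold=0.0000 ⇒ V=0.0000 continue | (k=7,j=5): S=171.4799, (K−S)⁺=0.0000, hold=0.0000 ⇒ V=0.0000 continue | (k=7,j=6): S=208.9697, (K−S)⁺=0.0000, hold=0.0000 ⇒ V=0.0000 continue | (k=7,j=7): S=254.6557, (K−S)⁺=0.0000, hold=0.0000 ⇒ V=0.0000 continue  boundary S*=77.7558
step 6: (k=6,j=0): S=70.4365, (K−S)⁺=21.8435, hold=21.0346 ⇒ V=21.8435 exercise | (k=6,j=1): S=85.8357, (K−S)⁺=6.4443, hold=8.6060 ⇒ V=8.6060 continue | (k=6,j=2): S=104.6015, (K−S)⁺=0.0000, hold=1.5648 ⇒ V=1.5648 continue | (k=6,j=3): S=127.4700, (K−S)⁺=0.0000, hold=0.0000 ⇒ V=0.0000 continue | (k=6,j=4): S=155.3381, (K−S)⁺=0.0000, hold=0.0000 ⇒ V=0.0000 continue | (k=6,j=5): S=189.2990, (K−S)⁺=0.0000, hold=0.0000 ⇒ V=0.0000 continue | (k=6,j=6): S=230.6845, (K−S)⁺=0.0000, hold=0.0000 ⇒ V=0.0000 continue  boundary S*=70.4365
step 5: (k=5,j=0): S=77.7558, (K−S)⁺=14.5242, hold=14.8294 ⇒ V=14.8294 continue | (k=5,j=1): S=94.7551, (K−S)⁺=0.0000, hold=4.9015 ⇒ V=4.9015 continue | (k=5,j=2): S=115.4710, (K−S)⁺=0.0000, hold=0.7446 ⇒ V=0.7446 continue | (k=5,j=3): S=140.7159, (K−S)⁺=0.0000, hold=0.0000 ⇒ V=0.0000 continue | (k=5,j=4): S=171.4799, (K−S)⁺=0.0000, hold=0.0000 ⇒ V=0.0000 continue | (k=5,j=5): S=208.9697, (K−S)⁺=0.0000, hold=0.0000 ⇒ V=0.0000 continue  boundary S*=-
step 4: (k=4,j=0): S=85.8357, (K−S)⁺=6.4443, hold=9.5825 ⇒ V=9.5825 continue | (k=4,j=1): S=104.6015, (K−S)⁺=0.0000, hold=2.7160 ⇒ V=2.7160 continue | (k=4,j=2): S=127.4700, (K−S)⁺=0.0000, hold=0.3543 ⇒ V=0.3543 continue | (k=4,j=3): S=155.3381, (K−S)⁺=0.0000, hold=0.0000 ⇒ V=0.0000 continue | (k=4,j=4): S=189.2990, (K−S)⁺=0.0000, hold=0.0000 ⇒ V=0.0000 continue  boundary S*=-
step 3: (k=3,j=0): S=94.7551, (K−S)⁺=0.0000, hold=5.9595 ⇒ V=5.9595 continue | (k=3,j=1): S=115.4710, (K−S)⁺=0.0000, hold=1.4750 ⇒ V=1.4750 continue | (k=3,j=2): S=140.7159, (K−S)⁺=0.0000, hold=0.1686 ⇒ V=0.1686 continue | (k=3,j=3): S=171.4799, (K−S)⁺=0.0000, hold=0.0000 ⇒ V=0.0000 continue  boundary S*=-
step 2: (k=2,j=0): S=104.6015, (K−S)⁺=0.0000, hold=3.5959 ⇒ V=3.5959 continue | (k=2,j=1): S=127.4700, (K−S)⁺=0.0000, hold=0.7887 ⇒ V=0.7887 continue | (k=2,j=2): S=155.3381, (K−S)⁺=0.0000, hold=0.0802 ⇒ V=0.0802 continue  boundary S*=-
step 1: (k=1,j=0): S=115.4710, (K−S)⁺=0.0000, hold=2.1176 ⇒ V=2.1176 continue | (k=1,j=1): S=140.7159, (K−S)⁺=0.0000, hold=0.4166 ⇒ V=0.4166 continue  boundary S*=-
step 0: (k=0,j=0): S=127.4700, (K−S)⁺=0.0000, hold=1.2224 ⇒ V=1.2224 continue  boundary S*=-

price = 1.2224
boundary = - - - - - - 70.4365 77.7558 70.4365
tree:
1.2224
2.1176 0.4166
3.5959 0.7887 0.0802
5.9595 1.4750 0.1686 0.0000
9.5825 2.7160 0.3543 0.0000 0.0000
14.8294 4.9015 0.7446 0.0000 0.0000 0.0000
21.8435 8.6060 1.5648 0.0000 0.0000 0.0000 0.0000
28.4739 14.5242 3.2885 0.0000 0.0000 0.0000 0.0000 0.0000
34.4801 21.8435 6.9111 0.0000 0.0000 0.0000 0.0000 0.0000 0.0000
39.9209 28.4739 14.5242 0.0000 0.0000 0.0000 0.0000 0.0000 0.0000 0.0000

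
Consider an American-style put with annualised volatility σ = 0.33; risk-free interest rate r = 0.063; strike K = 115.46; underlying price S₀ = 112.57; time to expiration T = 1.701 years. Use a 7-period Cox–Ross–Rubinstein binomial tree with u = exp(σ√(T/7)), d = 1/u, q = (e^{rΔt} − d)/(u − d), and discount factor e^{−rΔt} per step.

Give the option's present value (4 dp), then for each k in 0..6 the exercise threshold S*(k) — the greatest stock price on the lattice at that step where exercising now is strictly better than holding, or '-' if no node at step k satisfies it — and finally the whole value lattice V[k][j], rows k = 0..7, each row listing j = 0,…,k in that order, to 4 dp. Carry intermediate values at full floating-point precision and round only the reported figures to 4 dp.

price = 16.2588
boundary = - - 81.3067 69.1000 81.3067 69.1000 81.3067
tree:
16.2588
23.9771 9.2375
34.1533 14.7973 4.1046
46.3600 22.9431 7.3152 1.1029
56.7341 34.1533 12.7248 2.2700 0.0000
65.5507 46.3600 21.3918 4.6720 0.0000 0.0000
73.0437 56.7341 34.1533 9.6156 0.0000 0.0000 0.0000
79.4117 65.5507 46.3600 19.7903 0.0000 0.0000 0.0000 0.0000

Δt=0.24300, u=1.17665, d=0.84987, q=0.50663, disc=e^(-rΔt)=0.98481
k=7 terminal: V=max(K-S,0) → 79.4117 65.5507 46.3600 19.7903 0.0000 0.0000 0.0000 0.0000
k=6: j=0 S=42.4163 intr=73.0437 cont=71.2895 V=73.0437[EX]; j=1 S=58.7259 intr=56.7341 cont=54.9800 V=56.7341[EX]; j=2 S=81.3067 intr=34.1533 cont=32.3992 V=34.1533[EX]; j=3 S=112.5700 intr=2.8900 cont=9.6156 V=9.6156[hold]; j=4 S=155.8544 intr=0.0000 cont=0.0000 V=0.0000[hold]; j=5 S=215.7822 intr=0.0000 cont=0.0000 V=0.0000[hold]; j=6 S=298.7529 intr=0.0000 cont=0.0000 V=0.0000[hold]  S*(6)=81.3067
k=5: j=0 S=49.9093 intr=65.5507 cont=63.7966 V=65.5507[EX]; j=1 S=69.1000 intr=46.3600 cont=44.6059 V=46.3600[EX]; j=2 S=95.6697 intr=19.7903 cont=21.3918 V=21.3918[hold]; j=3 S=132.4558 intr=0.0000 cont=4.6720 V=4.6720[hold]; j=4 S=183.3865 intr=0.0000 cont=0.0000 V=0.0000[hold]; j=5 S=253.9007 intr=0.0000 cont=0.0000 V=0.0000[hold]  S*(5)=69.1000
k=4: j=0 S=58.7259 intr=56.7341 cont=54.9800 V=56.7341[EX]; j=1 S=81.3067 intr=34.1533 cont=33.1983 V=34.1533[EX]; j=2 S=112.5700 intr=2.8900 cont=12.7248 V=12.7248[hold]; j=3 S=155.8544 intr=0.0000 cont=2.2700 V=2.2700[hold]; j=4 S=215.7822 intr=0.0000 cont=0.0000 V=0.0000[hold]  S*(4)=81.3067
k=3: j=0 S=69.1000 intr=46.3600 cont=44.6059 V=46.3600[EX]; j=1 S=95.6697 intr=19.7903 cont=22.9431 V=22.9431[hold]; j=2 S=132.4558 intr=0.0000 cont=7.3152 V=7.3152[hold]; j=3 S=183.3865 intr=0.0000 cont=1.1029 V=1.1029[hold]  S*(3)=69.1000
k=2: j=0 S=81.3067 intr=34.1533 cont=33.9722 V=34.1533[EX]; j=1 S=112.5700 intr=2.8900 cont=14.7973 V=14.7973[hold]; j=2 S=155.8544 intr=0.0000 cont=4.1046 V=4.1046[hold]  S*(2)=81.3067
k=1: j=0 S=95.6697 intr=19.7903 cont=23.9771 V=23.9771[hold]; j=1 S=132.4558 intr=0.0000 cont=9.2375 V=9.2375[hold]  S*(1)=-
k=0: j=0 S=112.5700 intr=2.8900 cont=16.2588 V=16.2588[hold]  S*(0)=-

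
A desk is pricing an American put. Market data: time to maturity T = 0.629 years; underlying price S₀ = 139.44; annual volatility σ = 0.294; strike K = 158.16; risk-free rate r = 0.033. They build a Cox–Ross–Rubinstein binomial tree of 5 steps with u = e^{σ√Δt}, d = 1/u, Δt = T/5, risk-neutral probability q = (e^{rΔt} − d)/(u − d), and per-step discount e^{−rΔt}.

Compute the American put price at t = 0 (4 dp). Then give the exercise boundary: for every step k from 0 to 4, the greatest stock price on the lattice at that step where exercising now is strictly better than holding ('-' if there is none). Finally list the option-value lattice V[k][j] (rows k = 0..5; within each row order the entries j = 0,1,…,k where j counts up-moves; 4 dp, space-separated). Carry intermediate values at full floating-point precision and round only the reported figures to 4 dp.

Δt=0.12580  u=1.10991  d=0.90098  q=0.49387  discount=0.99586
step 5 (expiry): payoffs max(K−S,0) = 75.3747 56.1772 32.5279 3.3945 0.0000 0.0000
step 4: (k=4,j=0): S=91.8840, (K−S)⁺=66.2760, hold=65.6207 ⇒ V=66.2760 exercise | (k=4,j=1): S=113.1915, (K−S)⁺=44.9685, hold=44.3133 ⇒ V=44.9685 exercise | (k=4,j=2): S=139.4400, (K−S)⁺=18.7200, hold=18.0648 ⇒ V=18.7200 exercise | (k=4,j=3): S=171.7754, (K−S)⁺=0.0000, hold=1.7109 ⇒ V=1.7109 continue | (k=4,j=4): S=211.6093, (K−S)⁺=0.0000, hold=0.0000 ⇒ V=0.0000 continue  boundary S*=139.4400
step 3: (k=3,j=0): S=101.9828, (K−S)⁺=56.1772, hold=55.5220 ⇒ V=56.1772 exercise | (k=3,j=1): S=125.6321, (K−S)⁺=32.5279, hold=31.8727 ⇒ V=32.5279 exercise | (k=3,j=2): S=154.7655, (K−S)⁺=3.3945, hold=10.2771 ⇒ V=10.2771 continue | (k=3,j=3): S=190.6549, (K−S)⁺=0.0000, hold=0.8624 ⇒ V=0.8624 continue  boundary S*=125.6321
step 2: (k=2,j=0): S=113.1915, (K−S)⁺=44.9685, hold=44.3133 ⇒ V=44.9685 exercise | (k=2,j=1): S=139.4400, (K−S)⁺=18.7200, hold=21.4498 ⇒ V=21.4498 continue | (k=2,j=2): S=171.7754, (K−S)⁺=0.0000, hold=5.6042 ⇒ V=5.6042 continue  boundary S*=113.1915
step 1: (k=1,j=0): S=125.6321, (K−S)⁺=32.5279, hold=33.2152 ⇒ V=33.2152 continue | (k=1,j=1): S=154.7655, (K−S)⁺=3.3945, hold=13.5677 ⇒ V=13.5677 continue  boundary S*=-
step 0: (k=0,j=0): S=139.4400, (K−S)⁺=18.7200, hold=23.4146 ⇒ V=23.4146 continue  boundary S*=-

price = 23.4146
boundary = - - 113.1915 125.6321 139.4400
tree:
23.4146
33.2152 13.5677
44.9685 21.4498 5.6042
56.1772 32.5279 10.2771 0.8624
66.2760 44.9685 18.7200 1.7109 0.0000
75.3747 56.1772 32.5279 3.3945 0.0000 0.0000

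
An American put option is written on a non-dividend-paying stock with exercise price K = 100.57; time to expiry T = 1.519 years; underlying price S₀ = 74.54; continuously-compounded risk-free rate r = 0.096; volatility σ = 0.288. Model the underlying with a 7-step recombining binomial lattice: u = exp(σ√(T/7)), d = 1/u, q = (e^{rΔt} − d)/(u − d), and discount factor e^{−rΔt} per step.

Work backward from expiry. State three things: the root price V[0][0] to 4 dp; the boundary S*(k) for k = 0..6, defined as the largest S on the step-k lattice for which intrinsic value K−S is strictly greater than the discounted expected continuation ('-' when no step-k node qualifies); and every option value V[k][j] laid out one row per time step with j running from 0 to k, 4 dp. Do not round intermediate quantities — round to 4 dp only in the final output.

price = 26.0300
boundary = 74.5400 65.1815 74.5400 65.1815 74.5400 85.2421 74.5400
tree:
26.0300
35.3885 16.7210
43.5720 26.0300 9.5869
50.7281 35.3885 16.1199 4.4972
56.9857 43.5720 26.0300 8.4603 1.3588
62.4577 50.7281 35.3885 15.3279 3.0474 0.0000
67.2427 56.9857 43.5720 26.0300 6.8345 0.0000 0.0000
71.4269 62.4577 50.7281 35.3885 15.3279 0.0000 0.0000 0.0000

Δt=0.21700, u=1.14358, d=0.87445, q=0.54473, disc=e^(-rΔt)=0.97938
k=7 terminal: V=max(K-S,0) → 71.4269 62.4577 50.7281 35.3885 15.3279 0.0000 0.0000 0.0000
k=6: j=0 S=33.3273 intr=67.2427 cont=65.1693 V=67.2427[EX]; j=1 S=43.5843 intr=56.9857 cont=54.9123 V=56.9857[EX]; j=2 S=56.9980 intr=43.5720 cont=41.4986 V=43.5720[EX]; j=3 S=74.5400 intr=26.0300 cont=23.9566 V=26.0300[EX]; j=4 S=97.4808 intr=3.0892 cont=6.8345 V=6.8345[hold]; j=5 S=127.4820 intr=0.0000 cont=0.0000 V=0.0000[hold]; j=6 S=166.7165 intr=0.0000 cont=0.0000 V=0.0000[hold]  S*(6)=74.5400
k=5: j=0 S=38.1123 intr=62.4577 cont=60.3843 V=62.4577[EX]; j=1 S=49.8419 intr=50.7281 cont=48.6547 V=50.7281[EX]; j=2 S=65.1815 intr=35.3885 cont=33.3151 V=35.3885[EX]; j=3 S=85.2421 intr=15.3279 cont=15.2526 V=15.3279[EX]; j=4 S=111.4767 intr=0.0000 cont=3.0474 V=3.0474[hold]; j=5 S=145.7853 intr=0.0000 cont=0.0000 V=0.0000[hold]  S*(5)=85.2421
k=4: j=0 S=43.5843 intr=56.9857 cont=54.9123 V=56.9857[EX]; j=1 S=56.9980 intr=43.5720 cont=41.4986 V=43.5720[EX]; j=2 S=74.5400 intr=26.0300 cont=23.9566 V=26.0300[EX]; j=3 S=97.4808 intr=3.0892 cont=8.4603 V=8.4603[hold]; j=4 S=127.4820 intr=0.0000 cont=1.3588 V=1.3588[hold]  S*(4)=74.5400
k=3: j=0 S=49.8419 intr=50.7281 cont=48.6547 V=50.7281[EX]; j=1 S=65.1815 intr=35.3885 cont=33.3151 V=35.3885[EX]; j=2 S=85.2421 intr=15.3279 cont=16.1199 V=16.1199[hold]; j=3 S=111.4767 intr=0.0000 cont=4.4972 V=4.4972[hold]  S*(3)=65.1815
k=2: j=0 S=56.9980 intr=43.5720 cont=41.4986 V=43.5720[EX]; j=1 S=74.5400 intr=26.0300 cont=24.3792 V=26.0300[EX]; j=2 S=97.4808 intr=3.0892 cont=9.5869 V=9.5869[hold]  S*(2)=74.5400
k=1: j=0 S=65.1815 intr=35.3885 cont=33.3151 V=35.3885[EX]; j=1 S=85.2421 intr=15.3279 cont=16.7210 V=16.7210[hold]  S*(1)=65.1815
k=0: j=0 S=74.5400 intr=26.0300 cont=24.6998 V=26.0300[EX]  S*(0)=74.5400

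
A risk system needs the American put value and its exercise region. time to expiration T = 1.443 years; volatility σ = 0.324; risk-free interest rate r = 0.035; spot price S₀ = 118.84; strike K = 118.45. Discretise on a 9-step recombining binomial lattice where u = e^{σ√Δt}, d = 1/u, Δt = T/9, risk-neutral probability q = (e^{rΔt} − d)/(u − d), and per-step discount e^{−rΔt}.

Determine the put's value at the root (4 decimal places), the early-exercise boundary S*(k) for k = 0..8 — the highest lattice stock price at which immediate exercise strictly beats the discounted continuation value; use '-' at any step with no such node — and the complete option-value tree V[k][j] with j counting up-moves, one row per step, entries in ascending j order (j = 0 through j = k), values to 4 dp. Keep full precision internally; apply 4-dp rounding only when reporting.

price = 15.9778
boundary = - - - - 70.7278 80.5254 70.7278 80.5254 91.6804
tree:
15.9778
21.9966 9.8779
29.4242 14.4953 5.1710
38.1250 20.6790 8.2064 2.0615
47.7222 28.5442 12.7058 3.6034 0.4755
56.3278 37.9246 19.0795 6.1978 0.9363 0.0000
63.8863 47.7222 27.5680 10.4371 1.8434 0.0000 0.0000
70.5252 56.3278 37.9246 17.0729 3.6294 0.0000 0.0000 0.0000
76.3563 63.8863 47.7222 26.7696 7.1459 0.0000 0.0000 0.0000 0.0000
81.4779 70.5252 56.3278 37.9246 14.0695 0.0000 0.0000 0.0000 0.0000 0.0000

params: Δt=0.16033 u=1.13853 d=0.87833 q=0.48924 e^(-rΔt)=0.99440
t_9 payoffs: 81.4779 70.5252 56.3278 37.9246 14.0695 0.0000 0.0000 0.0000 0.0000 0.0000
t_8: node(8,0) S=42.0937 payoff=76.3563 vs cont=75.6934 → 76.3563 [stop]  node(8,1) S=54.5637 payoff=63.8863 vs cont=63.2235 → 63.8863 [stop]  node(8,2) S=70.7278 payoff=47.7222 vs cont=47.0594 → 47.7222 [stop]  node(8,3) S=91.6804 payoff=26.7696 vs cont=26.1068 → 26.7696 [stop]  node(8,4) S=118.8400 payoff=0.0000 vs cont=7.1459 → 7.1459 [wait]  node(8,5) S=154.0455 payoff=0.0000 vs cont=0.0000 → 0.0000 [wait]  node(8,6) S=199.6803 payoff=0.0000 vs cont=0.0000 → 0.0000 [wait]  node(8,7) S=258.8342 payoff=0.0000 vs cont=0.0000 → 0.0000 [wait]  node(8,8) S=335.5119 payoff=0.0000 vs cont=0.0000 → 0.0000 [wait]  ⇒ S*(8)=91.6804
t_7: node(7,0) S=47.9248 payoff=70.5252 vs cont=69.8623 → 70.5252 [stop]  node(7,1) S=62.1222 payoff=56.3278 vs cont=55.6650 → 56.3278 [stop]  node(7,2) S=80.5254 payoff=37.9246 vs cont=37.2617 → 37.9246 [stop]  node(7,3) S=104.3805 payoff=14.0695 vs cont=17.0729 → 17.0729 [wait]  node(7,4) S=135.3025 payoff=0.0000 vs cont=3.6294 → 3.6294 [wait]  node(7,5) S=175.3849 payoff=0.0000 vs cont=0.0000 → 0.0000 [wait]  node(7,6) S=227.3414 payoff=0.0000 vs cont=0.0000 → 0.0000 [wait]  node(7,7) S=294.6896 payoff=0.0000 vs cont=0.0000 → 0.0000 [wait]  ⇒ S*(7)=80.5254
t_6: node(6,0) S=54.5637 payoff=63.8863 vs cont=63.2235 → 63.8863 [stop]  node(6,1) S=70.7278 payoff=47.7222 vs cont=47.0594 → 47.7222 [stop]  node(6,2) S=91.6804 payoff=26.7696 vs cont=27.5680 → 27.5680 [wait]  node(6,3) S=118.8400 payoff=0.0000 vs cont=10.4371 → 10.4371 [wait]  node(6,4) S=154.0455 payoff=0.0000 vs cont=1.8434 → 1.8434 [wait]  node(6,5) S=199.6803 payoff=0.0000 vs cont=0.0000 → 0.0000 [wait]  node(6,6) S=258.8342 payoff=0.0000 vs cont=0.0000 → 0.0000 [wait]  ⇒ S*(6)=70.7278
t_5: node(5,0) S=62.1222 payoff=56.3278 vs cont=55.6650 → 56.3278 [stop]  node(5,1) S=80.5254 payoff=37.9246 vs cont=37.6501 → 37.9246 [stop]  node(5,2) S=104.3805 payoff=14.0695 vs cont=19.0795 → 19.0795 [wait]  node(5,3) S=135.3025 payoff=0.0000 vs cont=6.1978 → 6.1978 [wait]  node(5,4) S=175.3849 payoff=0.0000 vs cont=0.9363 → 0.9363 [wait]  node(5,5) S=227.3414 payoff=0.0000 vs cont=0.0000 → 0.0000 [wait]  ⇒ S*(5)=80.5254
t_4: node(4,0) S=70.7278 payoff=47.7222 vs cont=47.0594 → 47.7222 [stop]  node(4,1) S=91.6804 payoff=26.7696 vs cont=28.5442 → 28.5442 [wait]  node(4,2) S=118.8400 payoff=0.0000 vs cont=12.7058 → 12.7058 [wait]  node(4,3) S=154.0455 payoff=0.0000 vs cont=3.6034 → 3.6034 [wait]  node(4,4) S=199.6803 payoff=0.0000 vs cont=0.4755 → 0.4755 [wait]  ⇒ S*(4)=70.7278
t_3: node(3,0) S=80.5254 payoff=37.9246 vs cont=38.1250 → 38.1250 [wait]  node(3,1) S=104.3805 payoff=14.0695 vs cont=20.6790 → 20.6790 [wait]  node(3,2) S=135.3025 payoff=0.0000 vs cont=8.2064 → 8.2064 [wait]  node(3,3) S=175.3849 payoff=0.0000 vs cont=2.0615 → 2.0615 [wait]  ⇒ S*(3)=-
t_2: node(2,0) S=91.6804 payoff=26.7696 vs cont=29.4242 → 29.4242 [wait]  node(2,1) S=118.8400 payoff=0.0000 vs cont=14.4953 → 14.4953 [wait]  node(2,2) S=154.0455 payoff=0.0000 vs cont=5.1710 → 5.1710 [wait]  ⇒ S*(2)=-
t_1: node(1,0) S=104.3805 payoff=14.0695 vs cont=21.9966 → 21.9966 [wait]  node(1,1) S=135.3025 payoff=0.0000 vs cont=9.8779 → 9.8779 [wait]  ⇒ S*(1)=-
t_0: node(0,0) S=118.8400 payoff=0.0000 vs cont=15.9778 → 15.9778 [wait]  ⇒ S*(0)=-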